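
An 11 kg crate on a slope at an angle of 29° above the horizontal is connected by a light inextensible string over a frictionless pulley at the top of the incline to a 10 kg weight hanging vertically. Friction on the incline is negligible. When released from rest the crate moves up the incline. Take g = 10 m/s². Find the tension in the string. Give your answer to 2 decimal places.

77.78 N

For the crate on the incline: the weight component along the slope is m₁g sin 29° = 11 × 10 × 0.4848 = 53.328 N and the normal force is N = m₁g cos 29° = 96.208 N.
Newton's second law for the crate (up-slope positive): T − 53.328 = 11 a. For the hanging weight (downward positive): 10 × 10 − T = 10 a.
Adding the two equations eliminates T: 46.672 = 21 a, so a = 2.2225 m/s².
Then from the hanging weight's equation, T = 10 × (10 − 2.2225) = 77.775 N.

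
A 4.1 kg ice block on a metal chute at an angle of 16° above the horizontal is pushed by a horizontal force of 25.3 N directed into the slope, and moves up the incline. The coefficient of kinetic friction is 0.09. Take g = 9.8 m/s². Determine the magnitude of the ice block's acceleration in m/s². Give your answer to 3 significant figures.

The horizontal push has components F cos 16° = 25.3 × 0.9613 = 24.321 N up the incline and F sin 16° = 25.3 × 0.2756 = 6.973 N pressing into the surface.
The normal force is therefore N = mg cos 16° + F sin 16° = 38.625 + 6.973 = 45.598 N, and kinetic friction down the slope is μN = 0.09 × 45.598 = 4.104 N.
Along the incline: F cos 16° − mg sin 16° − μN = ma, so 24.321 − 11.074 − 4.104 = 4.1 a, giving a = 2.2300 m/s².

2.23 m/s²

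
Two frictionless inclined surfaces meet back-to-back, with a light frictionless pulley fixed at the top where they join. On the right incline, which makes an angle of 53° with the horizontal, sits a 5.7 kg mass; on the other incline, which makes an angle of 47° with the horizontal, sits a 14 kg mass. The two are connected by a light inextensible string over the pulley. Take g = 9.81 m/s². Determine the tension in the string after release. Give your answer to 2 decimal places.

Resolve each weight along its own incline: the 5.7 kg mass has component 5.7 × 9.81 × sin 53° = 44.657 N down its slope, and the 14 kg mass has 14 × 9.81 × sin 47° = 100.444 N down its slope.
The 14 kg side's 100.444 N exceeds the other side's 44.657 N, so that mass slides down and the 5.7 kg mass slides up. Taking that direction as positive, Newton's second law for the whole system gives 100.444 − 44.657 = (5.7 + 14) a, so a = 55.787 / 19.7 = 2.8318 m/s².
For the 5.7 kg mass (up-slope positive): T − 44.657 = 5.7 × 2.8318, so T = 60.798 N.

60.80 N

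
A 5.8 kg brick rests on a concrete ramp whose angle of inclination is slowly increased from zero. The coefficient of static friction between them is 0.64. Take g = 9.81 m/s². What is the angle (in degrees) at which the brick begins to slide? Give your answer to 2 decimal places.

32.62°

At the threshold of sliding, static friction is at its maximum μ_s N and exactly balances the weight component along the incline: mg sin θ = μ_s mg cos θ.
Hence tan θ = μ_s = 0.64, so θ = arctan(0.64) = 32.6192°.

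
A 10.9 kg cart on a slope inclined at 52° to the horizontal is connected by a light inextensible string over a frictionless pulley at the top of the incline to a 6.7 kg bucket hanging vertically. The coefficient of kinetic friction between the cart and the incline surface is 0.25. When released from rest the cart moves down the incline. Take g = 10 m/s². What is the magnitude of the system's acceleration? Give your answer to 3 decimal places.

0.120 m/s²

For the cart on the incline: the weight component along the slope is m₁g sin 52° = 10.9 × 10 × 0.7880 = 85.892 N and the normal force is N = m₁g cos 52° = 67.107 N.
Kinetic friction opposes the cart's motion down the incline: f = μN = 0.25 × 67.107 = 16.777 N acting up the slope.
Newton's second law for the cart (down-slope positive): 85.892 − 16.777 − T = 10.9 a. For the hanging bucket (upward positive): T − 6.7 × 10 = 6.7 a.
Adding the two equations eliminates T: 2.115 = 17.6 a, so a = 0.1202 m/s².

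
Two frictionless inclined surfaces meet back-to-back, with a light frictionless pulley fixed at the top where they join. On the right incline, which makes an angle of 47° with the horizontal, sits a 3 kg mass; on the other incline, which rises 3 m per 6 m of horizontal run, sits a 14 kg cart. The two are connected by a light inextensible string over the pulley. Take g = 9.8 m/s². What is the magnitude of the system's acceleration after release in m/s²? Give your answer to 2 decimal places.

Resolve each weight along its own incline: the 3 kg mass has component 3 × 9.8 × sin 47° = 21.502 N down its slope, and the 14 kg mass has 14 × 9.8 × sin 26.57° = 61.358 N down its slope.
The 14 kg side's 61.358 N exceeds the other side's 21.502 N, so that mass slides down and the 3 kg mass slides up. Taking that direction as positive, Newton's second law for the whole system gives 61.358 − 21.502 = (3 + 14) a, so a = 39.856 / 17 = 2.3445 m/s².

2.34 m/s²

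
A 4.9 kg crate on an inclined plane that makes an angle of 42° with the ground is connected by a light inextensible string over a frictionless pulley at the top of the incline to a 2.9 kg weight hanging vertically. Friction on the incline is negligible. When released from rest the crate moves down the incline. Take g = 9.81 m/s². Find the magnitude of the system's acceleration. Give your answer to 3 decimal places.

For the crate on the incline: the weight component along the slope is m₁g sin 42° = 4.9 × 9.81 × 0.6691 = 32.163 N and the normal force is N = m₁g cos 42° = 35.722 N.
Newton's second law for the crate (down-slope positive): 32.163 − T = 4.9 a. For the hanging weight (upward positive): T − 2.9 × 9.81 = 2.9 a.
Adding the two equations eliminates T: 3.714 = 7.8 a, so a = 0.4762 m/s².

0.476 m/s²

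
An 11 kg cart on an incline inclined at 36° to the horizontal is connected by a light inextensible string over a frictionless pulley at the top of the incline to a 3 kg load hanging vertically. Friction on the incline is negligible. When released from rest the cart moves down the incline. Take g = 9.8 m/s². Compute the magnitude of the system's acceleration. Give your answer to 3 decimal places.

2.426 m/s²

For the cart on the incline: the weight component along the slope is m₁g sin 36° = 11 × 9.8 × 0.5878 = 63.365 N and the normal force is N = m₁g cos 36° = 87.212 N.
Newton's second law for the cart (down-slope positive): 63.365 − T = 11 a. For the hanging load (upward positive): T − 3 × 9.8 = 3 a.
Adding the two equations eliminates T: 33.965 = 14 a, so a = 2.4261 m/s².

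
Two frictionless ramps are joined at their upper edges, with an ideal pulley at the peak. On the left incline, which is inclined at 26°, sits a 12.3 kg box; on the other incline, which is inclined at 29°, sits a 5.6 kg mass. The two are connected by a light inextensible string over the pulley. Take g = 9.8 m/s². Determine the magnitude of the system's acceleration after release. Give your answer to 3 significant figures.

1.47 m/s²

Resolve each weight along its own incline: the 12.3 kg mass has component 12.3 × 9.8 × sin 26° = 52.841 N down its slope, and the 5.6 kg mass has 5.6 × 9.8 × sin 29° = 26.606 N down its slope.
The 12.3 kg side's 52.841 N exceeds the other side's 26.606 N, so that mass slides down and the 5.6 kg mass slides up. Taking that direction as positive, Newton's second law for the whole system gives 52.841 − 26.606 = (12.3 + 5.6) a, so a = 26.235 / 17.9 = 1.4656 m/s².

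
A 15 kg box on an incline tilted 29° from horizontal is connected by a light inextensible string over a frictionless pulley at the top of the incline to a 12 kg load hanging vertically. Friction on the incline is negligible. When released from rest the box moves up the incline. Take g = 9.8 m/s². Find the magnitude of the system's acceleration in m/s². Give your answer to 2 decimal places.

1.72 m/s²

For the box on the incline: the weight component along the slope is m₁g sin 29° = 15 × 9.8 × 0.4848 = 71.266 N and the normal force is N = m₁g cos 29° = 128.569 N.
Newton's second law for the box (up-slope positive): T − 71.266 = 15 a. For the hanging load (downward positive): 12 × 9.8 − T = 12 a.
Adding the two equations eliminates T: 46.334 = 27 a, so a = 1.7161 m/s².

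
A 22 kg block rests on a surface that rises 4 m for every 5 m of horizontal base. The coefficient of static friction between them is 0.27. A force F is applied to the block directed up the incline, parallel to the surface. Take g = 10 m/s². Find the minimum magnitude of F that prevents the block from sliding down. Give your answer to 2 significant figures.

91 N

The normal force is N = mg cos 38.66° = 171.791 N. With F at its minimum the block is on the verge of sliding down, so static friction is at its maximum μ_s N = 0.27 × 171.791 = 46.384 N and acts up the slope.
Equilibrium along the incline: F + μ_s N = mg sin 38.66°, so F = 137.433 − 46.384 = 91.049 N.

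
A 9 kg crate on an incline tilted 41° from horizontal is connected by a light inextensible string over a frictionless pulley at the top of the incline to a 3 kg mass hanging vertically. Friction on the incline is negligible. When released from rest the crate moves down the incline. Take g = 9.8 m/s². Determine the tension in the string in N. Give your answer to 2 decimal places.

36.52 N

For the crate on the incline: the weight component along the slope is m₁g sin 41° = 9 × 9.8 × 0.6561 = 57.868 N and the normal force is N = m₁g cos 41° = 66.565 N.
Newton's second law for the crate (down-slope positive): 57.868 − T = 9 a. For the hanging mass (upward positive): T − 3 × 9.8 = 3 a.
Adding the two equations eliminates T: 28.468 = 12 a, so a = 2.3723 m/s².
Then from the hanging mass's equation, T = 3 × (9.8 + 2.3723) = 36.517 N.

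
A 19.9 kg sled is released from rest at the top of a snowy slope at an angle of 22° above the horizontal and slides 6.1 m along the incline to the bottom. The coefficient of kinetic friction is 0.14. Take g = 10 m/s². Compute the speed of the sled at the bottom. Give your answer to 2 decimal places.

The weight component along the incline is mg sin 22° = 74.547 N and the normal force is N = mg cos 22° = 184.510 N.
Friction up the slope is f = μN = 0.14 × 184.510 = 25.831 N, so the net downslope force is 74.547 − 25.831 = 48.716 N and a = 48.716 / 19.9 = 2.4480 m/s².
Starting from rest over a distance of 6.1 m, v² = 2aL = 2 × 2.4480 × 6.1 = 29.8656, so v = 5.4649 m/s.

5.46 m/s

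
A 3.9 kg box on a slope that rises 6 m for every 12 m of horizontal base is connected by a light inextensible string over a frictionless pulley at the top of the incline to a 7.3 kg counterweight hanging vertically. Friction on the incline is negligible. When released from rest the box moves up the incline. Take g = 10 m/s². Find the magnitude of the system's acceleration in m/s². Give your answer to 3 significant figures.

4.96 m/s²

For the box on the incline: the weight component along the slope is m₁g sin 26.57° = 3.9 × 10 × 0.4472 = 17.441 N and the normal force is N = m₁g cos 26.57° = 34.883 N.
Newton's second law for the box (up-slope positive): T − 17.441 = 3.9 a. For the hanging counterweight (downward positive): 7.3 × 10 − T = 7.3 a.
Adding the two equations eliminates T: 55.559 = 11.2 a, so a = 4.9606 m/s².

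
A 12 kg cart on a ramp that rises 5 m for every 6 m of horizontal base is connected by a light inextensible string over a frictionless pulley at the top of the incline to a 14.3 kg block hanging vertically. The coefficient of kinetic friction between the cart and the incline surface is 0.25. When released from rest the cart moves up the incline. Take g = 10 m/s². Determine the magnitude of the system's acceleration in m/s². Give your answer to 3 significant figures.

For the cart on the incline: the weight component along the slope is m₁g sin 39.81° = 12 × 10 × 0.6402 = 76.824 N and the normal force is N = m₁g cos 39.81° = 92.187 N.
Kinetic friction opposes the cart's motion up the incline: f = μN = 0.25 × 92.187 = 23.047 N acting down the slope.
Newton's second law for the cart (up-slope positive): T − 76.824 − 23.047 = 12 a. For the hanging block (downward positive): 14.3 × 10 − T = 14.3 a.
Adding the two equations eliminates T: 43.129 = 26.3 a, so a = 1.6399 m/s².

1.64 m/s²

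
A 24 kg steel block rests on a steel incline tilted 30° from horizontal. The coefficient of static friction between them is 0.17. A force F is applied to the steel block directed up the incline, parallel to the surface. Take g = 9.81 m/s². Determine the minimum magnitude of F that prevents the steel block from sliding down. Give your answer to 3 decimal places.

83.058 N

The normal force is N = mg cos 30° = 203.897 N. With F at its minimum the steel block is on the verge of sliding down, so static friction is at its maximum μ_s N = 0.17 × 203.897 = 34.662 N and acts up the slope.
Equilibrium along the incline: F + μ_s N = mg sin 30°, so F = 117.720 − 34.662 = 83.058 N.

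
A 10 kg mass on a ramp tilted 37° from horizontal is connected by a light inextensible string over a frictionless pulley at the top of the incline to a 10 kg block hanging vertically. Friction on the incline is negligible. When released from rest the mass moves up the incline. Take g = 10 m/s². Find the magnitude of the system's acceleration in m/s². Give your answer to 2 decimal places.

1.99 m/s²

For the mass on the incline: the weight component along the slope is m₁g sin 37° = 10 × 10 × 0.6018 = 60.180 N and the normal force is N = m₁g cos 37° = 79.864 N.
Newton's second law for the mass (up-slope positive): T − 60.180 = 10 a. For the hanging block (downward positive): 10 × 10 − T = 10 a.
Adding the two equations eliminates T: 39.820 = 20 a, so a = 1.9910 m/s².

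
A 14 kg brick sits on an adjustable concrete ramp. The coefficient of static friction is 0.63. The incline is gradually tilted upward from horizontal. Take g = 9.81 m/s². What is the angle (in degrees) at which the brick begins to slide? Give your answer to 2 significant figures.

32°

At the threshold of sliding, static friction is at its maximum μ_s N and exactly balances the weight component along the incline: mg sin θ = μ_s mg cos θ.
Hence tan θ = μ_s = 0.63, so θ = arctan(0.63) = 32.2109°.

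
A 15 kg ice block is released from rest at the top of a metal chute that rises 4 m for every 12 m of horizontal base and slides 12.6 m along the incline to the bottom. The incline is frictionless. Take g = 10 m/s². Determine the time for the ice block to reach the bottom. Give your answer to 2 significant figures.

The weight component along the incline is mg sin 18.43° = 47.434 N and the normal force is N = mg cos 18.43° = 142.302 N.
With no friction, a = g sin 18.43° = 3.1623 m/s².
Starting from rest, L = ½at², so t = √(2L/a) = √(2 × 12.6 / 3.1623) = 2.8229 s.

2.8 s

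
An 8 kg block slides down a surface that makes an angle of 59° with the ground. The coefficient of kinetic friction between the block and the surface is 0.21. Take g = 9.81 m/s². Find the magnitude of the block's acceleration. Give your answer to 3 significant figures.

Resolving the weight along the incline: the component pulling the block down the slope is mg sin 59° = 8 × 9.81 × 0.8572 = 67.273 N, and the normal force is N = mg cos 59° = 8 × 9.81 × 0.5150 = 40.417 N.
Kinetic friction acts up the slope with magnitude f = μN = 0.21 × 40.417 = 8.488 N.
Net force along the incline is 67.273 − 8.488 = 58.785 N, so a = 58.785 / 8 = 7.3481 m/s².

7.35 m/s²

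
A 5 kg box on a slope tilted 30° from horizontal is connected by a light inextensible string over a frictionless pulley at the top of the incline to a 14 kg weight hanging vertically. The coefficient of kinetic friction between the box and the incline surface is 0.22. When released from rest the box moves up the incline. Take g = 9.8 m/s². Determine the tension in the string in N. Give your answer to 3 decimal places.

61.037 N

For the box on the incline: the weight component along the slope is m₁g sin 30° = 5 × 9.8 × 0.5000 = 24.500 N and the normal force is N = m₁g cos 30° = 42.435 N.
Kinetic friction opposes the box's motion up the incline: f = μN = 0.22 × 42.435 = 9.336 N acting down the slope.
Newton's second law for the box (up-slope positive): T − 24.500 − 9.336 = 5 a. For the hanging weight (downward positive): 14 × 9.8 − T = 14 a.
Adding the two equations eliminates T: 103.364 = 19 a, so a = 5.4402 m/s².
Then from the hanging weight's equation, T = 14 × (9.8 − 5.4402) = 61.037 N.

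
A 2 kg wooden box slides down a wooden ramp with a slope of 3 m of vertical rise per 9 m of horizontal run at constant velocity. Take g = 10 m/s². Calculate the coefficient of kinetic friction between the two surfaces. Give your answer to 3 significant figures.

0.333

At constant velocity the net force along the incline is zero: mg sin 18.43° = μ mg cos 18.43°.
So μ = tan 18.43° = 0.3162 / 0.9487 = 0.3333.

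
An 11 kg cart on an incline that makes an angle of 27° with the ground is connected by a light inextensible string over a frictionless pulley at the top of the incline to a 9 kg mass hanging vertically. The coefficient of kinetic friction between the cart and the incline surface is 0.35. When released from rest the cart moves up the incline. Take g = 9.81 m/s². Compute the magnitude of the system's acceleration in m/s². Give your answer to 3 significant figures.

For the cart on the incline: the weight component along the slope is m₁g sin 27° = 11 × 9.81 × 0.4540 = 48.991 N and the normal force is N = m₁g cos 27° = 96.149 N.
Kinetic friction opposes the cart's motion up the incline: f = μN = 0.35 × 96.149 = 33.652 N acting down the slope.
Newton's second law for the cart (up-slope positive): T − 48.991 − 33.652 = 11 a. For the hanging mass (downward positive): 9 × 9.81 − T = 9 a.
Adding the two equations eliminates T: 5.647 = 20 a, so a = 0.2823 m/s².

0.282 m/s²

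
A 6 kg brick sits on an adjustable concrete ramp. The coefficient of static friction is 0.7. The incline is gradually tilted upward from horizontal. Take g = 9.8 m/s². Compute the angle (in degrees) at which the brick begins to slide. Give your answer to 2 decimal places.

34.99°

At the threshold of sliding, static friction is at its maximum μ_s N and exactly balances the weight component along the incline: mg sin θ = μ_s mg cos θ.
Hence tan θ = μ_s = 0.7, so θ = arctan(0.7) = 34.9920°.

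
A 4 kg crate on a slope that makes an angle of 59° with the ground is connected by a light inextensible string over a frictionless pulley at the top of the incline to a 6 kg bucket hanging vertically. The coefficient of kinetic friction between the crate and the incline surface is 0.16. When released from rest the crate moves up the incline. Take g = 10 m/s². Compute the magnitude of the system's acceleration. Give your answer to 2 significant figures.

2.2 m/s²

For the crate on the incline: the weight component along the slope is m₁g sin 59° = 4 × 10 × 0.8572 = 34.288 N and the normal force is N = m₁g cos 59° = 20.602 N.
Kinetic friction opposes the crate's motion up the incline: f = μN = 0.16 × 20.602 = 3.296 N acting down the slope.
Newton's second law for the crate (up-slope positive): T − 34.288 − 3.296 = 4 a. For the hanging bucket (downward positive): 6 × 10 − T = 6 a.
Adding the two equations eliminates T: 22.416 = 10 a, so a = 2.2416 m/s².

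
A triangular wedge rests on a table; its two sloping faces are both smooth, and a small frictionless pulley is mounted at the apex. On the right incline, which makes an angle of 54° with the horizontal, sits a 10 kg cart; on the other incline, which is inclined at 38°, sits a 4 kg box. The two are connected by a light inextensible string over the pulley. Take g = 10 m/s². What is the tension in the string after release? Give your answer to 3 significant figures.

40.7 N

Resolve each weight along its own incline: the 10 kg mass has component 10 × 10 × sin 54° = 80.902 N down its slope, and the 4 kg mass has 4 × 10 × sin 38° = 24.626 N down its slope.
The 10 kg side's 80.902 N exceeds the other side's 24.626 N, so that mass slides down and the 4 kg mass slides up. Taking that direction as positive, Newton's second law for the whole system gives 80.902 − 24.626 = (10 + 4) a, so a = 56.276 / 14 = 4.0197 m/s².
For the 4 kg mass (up-slope positive): T − 24.626 = 4 × 4.0197, so T = 40.705 N.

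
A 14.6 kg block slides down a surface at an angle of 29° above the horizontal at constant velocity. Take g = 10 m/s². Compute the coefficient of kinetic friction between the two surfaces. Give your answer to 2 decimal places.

0.55

At constant velocity the net force along the incline is zero: mg sin 29° = μ mg cos 29°.
So μ = tan 29° = 0.4848 / 0.8746 = 0.5543.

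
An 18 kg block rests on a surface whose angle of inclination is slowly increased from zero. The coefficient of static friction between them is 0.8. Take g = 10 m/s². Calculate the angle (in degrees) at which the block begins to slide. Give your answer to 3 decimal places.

38.660°

At the threshold of sliding, static friction is at its maximum μ_s N and exactly balances the weight component along the incline: mg sin θ = μ_s mg cos θ.
Hence tan θ = μ_s = 0.8, so θ = arctan(0.8) = 38.6598°.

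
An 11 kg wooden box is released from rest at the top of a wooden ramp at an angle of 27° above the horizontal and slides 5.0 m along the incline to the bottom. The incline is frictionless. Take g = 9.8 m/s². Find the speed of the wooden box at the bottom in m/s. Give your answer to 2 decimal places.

6.67 m/s

The weight component along the incline is mg sin 27° = 48.940 N and the normal force is N = mg cos 27° = 96.051 N.
With no friction, a = g sin 27° = 4.4491 m/s².
Starting from rest over a distance of 5.0 m, v² = 2aL = 2 × 4.4491 × 5.0 = 44.4910, so v = 6.6702 m/s.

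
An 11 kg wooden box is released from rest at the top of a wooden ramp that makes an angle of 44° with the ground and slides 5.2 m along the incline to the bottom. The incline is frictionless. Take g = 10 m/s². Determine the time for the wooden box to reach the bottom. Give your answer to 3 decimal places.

1.224 s

The weight component along the incline is mg sin 44° = 76.412 N and the normal force is N = mg cos 44° = 79.127 N.
With no friction, a = g sin 44° = 6.9466 m/s².
Starting from rest, L = ½at², so t = √(2L/a) = √(2 × 5.2 / 6.9466) = 1.2236 s.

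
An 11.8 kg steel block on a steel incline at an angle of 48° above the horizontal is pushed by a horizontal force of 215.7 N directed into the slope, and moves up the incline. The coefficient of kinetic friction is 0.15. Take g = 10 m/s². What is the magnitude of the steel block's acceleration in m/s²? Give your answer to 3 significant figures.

1.76 m/s²

The horizontal push has components F cos 48° = 215.7 × 0.6691 = 144.325 N up the incline and F sin 48° = 215.7 × 0.7431 = 160.287 N pressing into the surface.
The normal force is therefore N = mg cos 48° + F sin 48° = 78.954 + 160.287 = 239.241 N, and kinetic friction down the slope is μN = 0.15 × 239.241 = 35.886 N.
Along the incline: F cos 48° − mg sin 48° − μN = ma, so 144.325 − 87.686 − 35.886 = 11.8 a, giving a = 1.7587 m/s².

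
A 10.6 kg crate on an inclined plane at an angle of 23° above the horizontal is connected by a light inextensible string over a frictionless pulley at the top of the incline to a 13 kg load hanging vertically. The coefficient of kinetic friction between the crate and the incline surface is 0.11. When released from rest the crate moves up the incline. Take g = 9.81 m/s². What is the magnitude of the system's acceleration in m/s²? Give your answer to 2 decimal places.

3.24 m/s²

For the crate on the incline: the weight component along the slope is m₁g sin 23° = 10.6 × 9.81 × 0.3907 = 40.627 N and the normal force is N = m₁g cos 23° = 95.720 N.
Kinetic friction opposes the crate's motion up the incline: f = μN = 0.11 × 95.720 = 10.529 N acting down the slope.
Newton's second law for the crate (up-slope positive): T − 40.627 − 10.529 = 10.6 a. For the hanging load (downward positive): 13 × 9.81 − T = 13 a.
Adding the two equations eliminates T: 76.374 = 23.6 a, so a = 3.2362 m/s².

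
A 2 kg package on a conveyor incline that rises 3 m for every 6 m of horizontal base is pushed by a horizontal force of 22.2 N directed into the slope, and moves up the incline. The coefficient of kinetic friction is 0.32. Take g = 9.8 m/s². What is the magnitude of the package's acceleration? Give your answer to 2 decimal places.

The horizontal push has components F cos 26.57° = 22.2 × 0.8944 = 19.856 N up the incline and F sin 26.57° = 22.2 × 0.4472 = 9.928 N pressing into the surface.
The normal force is therefore N = mg cos 26.57° + F sin 26.57° = 17.530 + 9.928 = 27.458 N, and kinetic friction down the slope is μN = 0.32 × 27.458 = 8.787 N.
Along the incline: F cos 26.57° − mg sin 26.57° − μN = ma, so 19.856 − 8.765 − 8.787 = 2 a, giving a = 1.1520 m/s².

1.15 m/s²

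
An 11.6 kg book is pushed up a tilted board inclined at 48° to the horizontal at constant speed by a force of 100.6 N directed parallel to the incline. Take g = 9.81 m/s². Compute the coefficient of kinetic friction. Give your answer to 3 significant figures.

0.211

At constant speed ΣF = 0 along the incline. The applied 100.6 N acts up the slope; the weight component mg sin 48° = 84.567 N and kinetic friction μN both act down the slope.
So 100.6 = 84.567 + μ × 76.144, giving μ = (100.6 − 84.567) / 76.144 = 0.2106.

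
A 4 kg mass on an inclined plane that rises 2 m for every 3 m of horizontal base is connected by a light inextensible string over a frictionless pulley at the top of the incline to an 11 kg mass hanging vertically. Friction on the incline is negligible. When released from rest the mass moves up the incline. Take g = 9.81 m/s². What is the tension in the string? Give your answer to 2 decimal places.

For the mass on the incline: the weight component along the slope is m₁g sin 33.69° = 4 × 9.81 × 0.5547 = 21.766 N and the normal force is N = m₁g cos 33.69° = 32.650 N.
Newton's second law for the mass (up-slope positive): T − 21.766 = 4 a. For the hanging mass (downward positive): 11 × 9.81 − T = 11 a.
Adding the two equations eliminates T: 86.144 = 15 a, so a = 5.7429 m/s².
Then from the hanging mass's equation, T = 11 × (9.81 − 5.7429) = 44.738 N.

44.74 N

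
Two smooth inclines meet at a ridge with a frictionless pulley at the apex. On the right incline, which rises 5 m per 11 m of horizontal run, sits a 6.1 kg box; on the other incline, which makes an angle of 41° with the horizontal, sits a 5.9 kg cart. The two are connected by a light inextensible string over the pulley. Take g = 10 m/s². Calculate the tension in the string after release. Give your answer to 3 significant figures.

32.1 N

Resolve each weight along its own incline: the 6.1 kg mass has component 6.1 × 10 × sin 24.44° = 25.242 N down its slope, and the 5.9 kg mass has 5.9 × 10 × sin 41° = 38.707 N down its slope.
The 5.9 kg side's 38.707 N exceeds the other side's 25.242 N, so that mass slides down and the 6.1 kg mass slides up. Taking that direction as positive, Newton's second law for the whole system gives 38.707 − 25.242 = (6.1 + 5.9) a, so a = 13.465 / 12 = 1.1221 m/s².
For the 6.1 kg mass (up-slope positive): T − 25.242 = 6.1 × 1.1221, so T = 32.087 N.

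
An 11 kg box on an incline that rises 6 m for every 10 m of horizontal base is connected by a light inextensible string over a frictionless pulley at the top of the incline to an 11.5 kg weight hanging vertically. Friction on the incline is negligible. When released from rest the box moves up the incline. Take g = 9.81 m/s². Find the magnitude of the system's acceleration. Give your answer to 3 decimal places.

2.546 m/s²

For the box on the incline: the weight component along the slope is m₁g sin 30.96° = 11 × 9.81 × 0.5145 = 55.520 N and the normal force is N = m₁g cos 30.96° = 92.532 N.
Newton's second law for the box (up-slope positive): T − 55.520 = 11 a. For the hanging weight (downward positive): 11.5 × 9.81 − T = 11.5 a.
Adding the two equations eliminates T: 57.295 = 22.5 a, so a = 2.5464 m/s².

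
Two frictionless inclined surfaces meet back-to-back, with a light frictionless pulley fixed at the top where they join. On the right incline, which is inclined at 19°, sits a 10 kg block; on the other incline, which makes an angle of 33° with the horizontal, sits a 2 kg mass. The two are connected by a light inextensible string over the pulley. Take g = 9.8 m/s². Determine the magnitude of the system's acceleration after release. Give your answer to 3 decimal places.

1.769 m/s²

Resolve each weight along its own incline: the 10 kg mass has component 10 × 9.8 × sin 19° = 31.906 N down its slope, and the 2 kg mass has 2 × 9.8 × sin 33° = 10.675 N down its slope.
The 10 kg side's 31.906 N exceeds the other side's 10.675 N, so that mass slides down and the 2 kg mass slides up. Taking that direction as positive, Newton's second law for the whole system gives 31.906 − 10.675 = (10 + 2) a, so a = 21.231 / 12 = 1.7693 m/s².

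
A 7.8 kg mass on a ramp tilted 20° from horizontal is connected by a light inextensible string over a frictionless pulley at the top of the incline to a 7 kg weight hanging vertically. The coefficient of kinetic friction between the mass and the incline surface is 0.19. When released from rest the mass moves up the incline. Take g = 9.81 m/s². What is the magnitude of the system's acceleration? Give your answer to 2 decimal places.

1.95 m/s²

For the mass on the incline: the weight component along the slope is m₁g sin 20° = 7.8 × 9.81 × 0.3420 = 26.169 N and the normal force is N = m₁g cos 20° = 71.903 N.
Kinetic friction opposes the mass's motion up the incline: f = μN = 0.19 × 71.903 = 13.662 N acting down the slope.
Newton's second law for the mass (up-slope positive): T − 26.169 − 13.662 = 7.8 a. For the hanging weight (downward positive): 7 × 9.81 − T = 7 a.
Adding the two equations eliminates T: 28.839 = 14.8 a, so a = 1.9486 m/s².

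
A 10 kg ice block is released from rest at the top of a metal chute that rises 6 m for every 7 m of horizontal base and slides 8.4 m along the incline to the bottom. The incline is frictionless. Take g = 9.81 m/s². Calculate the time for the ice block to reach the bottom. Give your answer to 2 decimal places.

1.62 s

The weight component along the incline is mg sin 40.60° = 63.843 N and the normal force is N = mg cos 40.60° = 74.483 N.
With no friction, a = g sin 40.60° = 6.3843 m/s².
Starting from rest, L = ½at², so t = √(2L/a) = √(2 × 8.4 / 6.3843) = 1.6222 s.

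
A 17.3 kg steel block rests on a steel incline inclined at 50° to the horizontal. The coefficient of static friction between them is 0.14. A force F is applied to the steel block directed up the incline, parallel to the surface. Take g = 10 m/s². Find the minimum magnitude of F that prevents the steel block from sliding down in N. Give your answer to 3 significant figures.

117 N

The normal force is N = mg cos 50° = 111.202 N. With F at its minimum the steel block is on the verge of sliding down, so static friction is at its maximum μ_s N = 0.14 × 111.202 = 15.568 N and acts up the slope.
Equilibrium along the incline: F + μ_s N = mg sin 50°, so F = 132.526 − 15.568 = 116.958 N.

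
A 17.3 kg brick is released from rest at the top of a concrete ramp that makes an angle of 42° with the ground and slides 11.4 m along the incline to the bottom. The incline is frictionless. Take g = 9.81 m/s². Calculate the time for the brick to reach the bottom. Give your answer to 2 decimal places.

The weight component along the incline is mg sin 42° = 113.560 N and the normal force is N = mg cos 42° = 126.121 N.
With no friction, a = g sin 42° = 6.5642 m/s².
Starting from rest, L = ½at², so t = √(2L/a) = √(2 × 11.4 / 6.5642) = 1.8637 s.

1.86 s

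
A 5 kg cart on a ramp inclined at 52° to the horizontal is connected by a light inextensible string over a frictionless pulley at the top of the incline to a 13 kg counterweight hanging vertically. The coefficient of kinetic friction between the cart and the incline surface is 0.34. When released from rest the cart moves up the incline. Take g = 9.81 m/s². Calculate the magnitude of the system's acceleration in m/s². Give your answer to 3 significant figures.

For the cart on the incline: the weight component along the slope is m₁g sin 52° = 5 × 9.81 × 0.7880 = 38.651 N and the normal force is N = m₁g cos 52° = 30.198 N.
Kinetic friction opposes the cart's motion up the incline: f = μN = 0.34 × 30.198 = 10.267 N acting down the slope.
Newton's second law for the cart (up-slope positive): T − 38.651 − 10.267 = 5 a. For the hanging counterweight (downward positive): 13 × 9.81 − T = 13 a.
Adding the two equations eliminates T: 78.612 = 18 a, so a = 4.3673 m/s².

4.37 m/s²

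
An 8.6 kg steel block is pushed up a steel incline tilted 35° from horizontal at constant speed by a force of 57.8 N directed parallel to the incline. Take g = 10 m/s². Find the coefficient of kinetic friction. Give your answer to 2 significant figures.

At constant speed ΣF = 0 along the incline. The applied 57.8 N acts up the slope; the weight component mg sin 35° = 49.328 N and kinetic friction μN both act down the slope.
So 57.8 = 49.328 + μ × 70.447, giving μ = (57.8 − 49.328) / 70.447 = 0.1203.

0.12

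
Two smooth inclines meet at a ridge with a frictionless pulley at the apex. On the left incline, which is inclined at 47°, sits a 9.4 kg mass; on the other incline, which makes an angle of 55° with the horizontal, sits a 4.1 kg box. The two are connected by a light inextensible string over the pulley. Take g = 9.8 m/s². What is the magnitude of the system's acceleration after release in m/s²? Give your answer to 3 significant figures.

2.55 m/s²

Resolve each weight along its own incline: the 9.4 kg mass has component 9.4 × 9.8 × sin 47° = 67.372 N down its slope, and the 4.1 kg mass has 4.1 × 9.8 × sin 55° = 32.914 N down its slope.
The 9.4 kg side's 67.372 N exceeds the other side's 32.914 N, so that mass slides down and the 4.1 kg mass slides up. Taking that direction as positive, Newton's second law for the whole system gives 67.372 − 32.914 = (9.4 + 4.1) a, so a = 34.458 / 13.5 = 2.5524 m/s².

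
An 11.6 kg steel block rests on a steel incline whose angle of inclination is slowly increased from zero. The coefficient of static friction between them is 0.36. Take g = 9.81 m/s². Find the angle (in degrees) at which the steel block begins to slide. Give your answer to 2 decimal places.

19.80°

At the threshold of sliding, static friction is at its maximum μ_s N and exactly balances the weight component along the incline: mg sin θ = μ_s mg cos θ.
Hence tan θ = μ_s = 0.36, so θ = arctan(0.36) = 19.7989°.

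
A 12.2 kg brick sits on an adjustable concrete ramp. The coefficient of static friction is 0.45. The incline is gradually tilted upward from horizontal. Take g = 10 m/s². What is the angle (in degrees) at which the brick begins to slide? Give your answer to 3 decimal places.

At the threshold of sliding, static friction is at its maximum μ_s N and exactly balances the weight component along the incline: mg sin θ = μ_s mg cos θ.
Hence tan θ = μ_s = 0.45, so θ = arctan(0.45) = 24.2277°.

24.228°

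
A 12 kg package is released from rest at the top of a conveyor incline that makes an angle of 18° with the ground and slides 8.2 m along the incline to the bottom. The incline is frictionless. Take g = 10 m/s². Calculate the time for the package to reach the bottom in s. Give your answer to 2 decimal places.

2.30 s

The weight component along the incline is mg sin 18° = 37.082 N and the normal force is N = mg cos 18° = 114.127 N.
With no friction, a = g sin 18° = 3.0902 m/s².
Starting from rest, L = ½at², so t = √(2L/a) = √(2 × 8.2 / 3.0902) = 2.3037 s.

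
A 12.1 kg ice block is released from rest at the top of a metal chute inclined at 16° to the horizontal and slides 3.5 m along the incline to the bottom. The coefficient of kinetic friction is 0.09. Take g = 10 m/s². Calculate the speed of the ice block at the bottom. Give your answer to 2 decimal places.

The weight component along the incline is mg sin 16° = 33.352 N and the normal force is N = mg cos 16° = 116.313 N.
Friction up the slope is f = μN = 0.09 × 116.313 = 10.468 N, so the net downslope force is 33.352 − 10.468 = 22.884 N and a = 22.884 / 12.1 = 1.8912 m/s².
Starting from rest over a distance of 3.5 m, v² = 2aL = 2 × 1.8912 × 3.5 = 13.2384, so v = 3.6385 m/s.

3.64 m/s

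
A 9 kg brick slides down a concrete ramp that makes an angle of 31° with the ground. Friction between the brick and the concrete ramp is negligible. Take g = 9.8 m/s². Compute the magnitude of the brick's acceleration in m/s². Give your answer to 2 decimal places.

Resolving the weight along the incline: the component pulling the brick down the slope is mg sin 31° = 9 × 9.8 × 0.5150 = 45.423 N, and the normal force is N = mg cos 31° = 9 × 9.8 × 0.8572 = 75.605 N.
With no friction the net force along the incline is 45.423 N, so a = g sin 31° = 45.423 / 9 = 5.0470 m/s².

5.05 m/s²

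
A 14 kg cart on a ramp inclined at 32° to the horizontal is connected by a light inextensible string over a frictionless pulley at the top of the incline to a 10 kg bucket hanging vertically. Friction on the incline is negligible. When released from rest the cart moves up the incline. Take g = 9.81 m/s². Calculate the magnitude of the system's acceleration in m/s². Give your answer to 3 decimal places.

For the cart on the incline: the weight component along the slope is m₁g sin 32° = 14 × 9.81 × 0.5299 = 72.776 N and the normal force is N = m₁g cos 32° = 116.471 N.
Newton's second law for the cart (up-slope positive): T − 72.776 = 14 a. For the hanging bucket (downward positive): 10 × 9.81 − T = 10 a.
Adding the two equations eliminates T: 25.324 = 24 a, so a = 1.0552 m/s².

1.055 m/s²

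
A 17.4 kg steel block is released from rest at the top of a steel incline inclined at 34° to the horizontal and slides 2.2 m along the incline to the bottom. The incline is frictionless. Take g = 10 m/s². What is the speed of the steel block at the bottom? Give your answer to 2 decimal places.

The weight component along the incline is mg sin 34° = 97.300 N and the normal force is N = mg cos 34° = 144.253 N.
With no friction, a = g sin 34° = 5.5919 m/s².
Starting from rest over a distance of 2.2 m, v² = 2aL = 2 × 5.5919 × 2.2 = 24.6044, so v = 4.9603 m/s.

4.96 m/s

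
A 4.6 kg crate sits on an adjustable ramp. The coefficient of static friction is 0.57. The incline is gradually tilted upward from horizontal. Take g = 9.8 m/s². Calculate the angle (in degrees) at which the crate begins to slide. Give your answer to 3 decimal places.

At the threshold of sliding, static friction is at its maximum μ_s N and exactly balances the weight component along the incline: mg sin θ = μ_s mg cos θ.
Hence tan θ = μ_s = 0.57, so θ = arctan(0.57) = 29.6831°.

29.683°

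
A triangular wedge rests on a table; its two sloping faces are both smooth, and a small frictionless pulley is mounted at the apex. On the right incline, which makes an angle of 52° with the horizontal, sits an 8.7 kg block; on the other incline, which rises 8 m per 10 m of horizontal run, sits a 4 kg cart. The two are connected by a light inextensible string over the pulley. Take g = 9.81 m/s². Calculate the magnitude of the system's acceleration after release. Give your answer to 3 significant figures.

3.37 m/s²

Resolve each weight along its own incline: the 8.7 kg mass has component 8.7 × 9.81 × sin 52° = 67.254 N down its slope, and the 4 kg mass has 4 × 9.81 × sin 38.66° = 24.513 N down its slope.
The 8.7 kg side's 67.254 N exceeds the other side's 24.513 N, so that mass slides down and the 4 kg mass slides up. Taking that direction as positive, Newton's second law for the whole system gives 67.254 − 24.513 = (8.7 + 4) a, so a = 42.741 / 12.7 = 3.3654 m/s².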